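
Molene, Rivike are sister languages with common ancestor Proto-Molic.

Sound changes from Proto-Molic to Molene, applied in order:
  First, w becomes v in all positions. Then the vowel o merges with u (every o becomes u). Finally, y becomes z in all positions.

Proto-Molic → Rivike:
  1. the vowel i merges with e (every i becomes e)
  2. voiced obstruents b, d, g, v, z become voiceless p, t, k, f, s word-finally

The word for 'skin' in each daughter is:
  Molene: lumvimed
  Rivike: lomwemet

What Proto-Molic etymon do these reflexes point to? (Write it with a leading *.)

Position 2: Molene has u, Rivike has o. Rivike preserves o here (none of its changes turn any other segment into o), so the proto-segment is *o.
Position 8: Molene has d, Rivike has t. Molene preserves d here (none of its changes turn any other segment into d), so the proto-segment is *d.
This points to *lomwimed. Verify forward in each daughter:
Molene: start from *lomwimed.
  rule 1 (unconditioned shift): lomwimed → lomvimed
  rule 2 (vowel merger): lomvimed → lumvimed
  rule 3: no change — lumvimed
  ⇒ Molene lumvimed
Rivike: *lomwimed > lomwemed > lomwemet  (by vowel merger, final devoicing)
No other proto-form is consistent with every reflex, so the reconstruction is *lomwimed.

*lomwimed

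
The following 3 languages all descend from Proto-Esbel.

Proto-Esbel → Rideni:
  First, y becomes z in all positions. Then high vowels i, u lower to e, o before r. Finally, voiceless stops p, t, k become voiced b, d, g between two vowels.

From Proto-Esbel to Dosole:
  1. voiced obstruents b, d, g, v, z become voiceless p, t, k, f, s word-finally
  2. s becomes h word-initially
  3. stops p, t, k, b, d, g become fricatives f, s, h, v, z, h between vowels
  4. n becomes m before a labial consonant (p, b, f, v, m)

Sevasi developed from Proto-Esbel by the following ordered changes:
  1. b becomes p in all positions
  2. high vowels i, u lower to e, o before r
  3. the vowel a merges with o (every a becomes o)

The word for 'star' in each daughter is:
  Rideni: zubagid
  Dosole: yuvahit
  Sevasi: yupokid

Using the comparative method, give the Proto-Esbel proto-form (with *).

Position 7: Rideni has d, Dosole has t, Sevasi has d. Sevasi preserves d here (none of its changes turn any other segment into d), so the proto-segment is *d.
Position 3: Rideni has b, Dosole has v, Sevasi has p. Taking the neighbouring segments as reconstructed: Rideni b could go back to *p or *b; Dosole v could go back to *b or *v; Sevasi p could go back to *p or *b — the one source consistent with every daughter is *b.
Verify the candidate proto-form against each daughter:
Rideni: *yubakid > zubakid > zubagid  (by unconditioned shift, intervocalic voicing)
Dosole: *yubakid > yubakit > yuvahit  (by final devoicing, intervocalic lenition)
Sevasi: *yubakid > yupakid > yupokid  (by unconditioned shift, vowel merger)
Only *yubakid yields all of Rideni zubagid, Dosole yuvahit, Sevasi yupokid.

*yubakid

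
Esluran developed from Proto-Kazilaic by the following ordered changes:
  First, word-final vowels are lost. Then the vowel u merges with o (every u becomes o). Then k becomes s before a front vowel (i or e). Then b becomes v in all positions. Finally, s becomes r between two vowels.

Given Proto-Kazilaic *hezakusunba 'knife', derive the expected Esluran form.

hezakoronv

Esluran: *hezakusunba > hezakusunb > hezakosonb > hezakosonv > hezakoronv  (by apocope, vowel merger, unconditioned shift, rhotacism)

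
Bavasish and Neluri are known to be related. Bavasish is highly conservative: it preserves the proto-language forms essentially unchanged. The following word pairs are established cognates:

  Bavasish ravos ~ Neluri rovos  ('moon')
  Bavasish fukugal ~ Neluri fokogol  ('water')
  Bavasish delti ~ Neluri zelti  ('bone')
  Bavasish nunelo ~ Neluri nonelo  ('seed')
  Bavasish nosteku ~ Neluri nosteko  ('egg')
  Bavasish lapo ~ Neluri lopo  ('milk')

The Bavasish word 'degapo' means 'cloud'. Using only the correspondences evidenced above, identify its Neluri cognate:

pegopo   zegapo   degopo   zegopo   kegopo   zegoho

delti ~ zelti — Bavasish d corresponds to Neluri z word-initially before a front vowel.
lapo ~ lopo — Bavasish a corresponds to Neluri o after a consonant, before a labial obstruent.
Applying these to Bavasish 'degapo':
  degapo → zegapo   (d→z word-initially before a front vowel)
  zegapo → zegopo   (a→o after a consonant, before a labial obstruent)
So the Neluri cognate is 'zegopo'.

zegopo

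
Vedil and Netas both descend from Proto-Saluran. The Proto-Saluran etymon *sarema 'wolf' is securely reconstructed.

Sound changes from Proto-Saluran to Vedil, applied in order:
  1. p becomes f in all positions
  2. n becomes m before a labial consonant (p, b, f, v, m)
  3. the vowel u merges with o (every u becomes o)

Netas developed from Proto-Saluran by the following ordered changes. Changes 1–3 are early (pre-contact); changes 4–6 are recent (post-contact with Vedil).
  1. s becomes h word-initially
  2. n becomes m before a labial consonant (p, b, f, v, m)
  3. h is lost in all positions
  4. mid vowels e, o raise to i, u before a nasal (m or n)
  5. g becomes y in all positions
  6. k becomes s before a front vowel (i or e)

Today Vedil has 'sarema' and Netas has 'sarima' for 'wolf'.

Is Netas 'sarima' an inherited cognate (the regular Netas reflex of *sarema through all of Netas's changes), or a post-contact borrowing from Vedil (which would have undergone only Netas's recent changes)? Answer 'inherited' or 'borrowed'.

If inherited, *sarema would pass through all of Netas's changes:
Netas: start from *sarema.
  rule 1 (debuccalisation): sarema → harema
  rule 2: no change — harema
  rule 3 (h-loss): harema → arema
  rule 4 (pre-nasal raising): arema → arima
  rule 5: no change — arima
  rule 6: no change — arima
  ⇒ Netas arima
If borrowed from Vedil 'sarema' after the early changes, it would undergo only the recent ones:
  rule 4 (pre-nasal raising): sarema → sarima
  rule 5 (unconditioned shift): no change (sarima)
  rule 6 (palatalisation): no change (sarima)
  ⇒ as a loan: sarima
Netas 'sarima' matches the loan outcome 'sarima', not the inherited 'arima' — it skipped the early Netas changes, so it was borrowed from Vedil.

borrowed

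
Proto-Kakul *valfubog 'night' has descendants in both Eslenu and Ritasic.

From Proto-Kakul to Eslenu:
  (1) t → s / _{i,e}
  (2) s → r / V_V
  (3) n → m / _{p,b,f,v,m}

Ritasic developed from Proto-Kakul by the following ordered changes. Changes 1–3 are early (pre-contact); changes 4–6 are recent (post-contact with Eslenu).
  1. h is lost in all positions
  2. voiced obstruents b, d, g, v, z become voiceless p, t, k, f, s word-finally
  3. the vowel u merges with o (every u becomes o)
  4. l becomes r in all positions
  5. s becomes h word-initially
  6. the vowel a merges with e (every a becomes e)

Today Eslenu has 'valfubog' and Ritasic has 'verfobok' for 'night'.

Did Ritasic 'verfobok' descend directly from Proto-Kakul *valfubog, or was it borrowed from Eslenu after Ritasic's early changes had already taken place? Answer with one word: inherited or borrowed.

inherited

If inherited, *valfubog would pass through all of Ritasic's changes:
Ritasic: start from *valfubog.
  rule 1: no change — valfubog
  rule 2 (final devoicing): valfubog → valfubok
  rule 3 (vowel merger): valfubok → valfobok
  rule 4 (unconditioned shift): valfobok → varfobok
  rule 5: no change — varfobok
  rule 6 (vowel merger): varfobok → verfobok
  ⇒ Ritasic verfobok
If borrowed from Eslenu 'valfubog' after the early changes, it would undergo only the recent ones:
  rule 4 (unconditioned shift): valfubog → varfubog
  rule 5 (debuccalisation): no change (varfubog)
  rule 6 (vowel merger): varfubog → verfubog
  ⇒ as a loan: verfubog
Ritasic 'verfobok' matches the inherited outcome exactly, so it is an inherited cognate, not a loan.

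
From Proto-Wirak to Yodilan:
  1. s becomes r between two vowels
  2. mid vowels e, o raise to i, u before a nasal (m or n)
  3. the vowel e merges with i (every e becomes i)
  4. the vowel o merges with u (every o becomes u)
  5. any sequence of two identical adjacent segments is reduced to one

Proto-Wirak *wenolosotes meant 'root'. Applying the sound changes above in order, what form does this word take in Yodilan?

winulurutis

Yodilan: *wenolosotes
  wenolosotes → wenolorotes   [rhotacism]
  wenolorotes → winolorotes   [pre-nasal raising]
  winolorotes → winolorotis   [vowel merger]
  winolorotis → winulurutis   [vowel merger]
  winulurutis (rule 5 does not apply)
  giving Yodilan winulurutis.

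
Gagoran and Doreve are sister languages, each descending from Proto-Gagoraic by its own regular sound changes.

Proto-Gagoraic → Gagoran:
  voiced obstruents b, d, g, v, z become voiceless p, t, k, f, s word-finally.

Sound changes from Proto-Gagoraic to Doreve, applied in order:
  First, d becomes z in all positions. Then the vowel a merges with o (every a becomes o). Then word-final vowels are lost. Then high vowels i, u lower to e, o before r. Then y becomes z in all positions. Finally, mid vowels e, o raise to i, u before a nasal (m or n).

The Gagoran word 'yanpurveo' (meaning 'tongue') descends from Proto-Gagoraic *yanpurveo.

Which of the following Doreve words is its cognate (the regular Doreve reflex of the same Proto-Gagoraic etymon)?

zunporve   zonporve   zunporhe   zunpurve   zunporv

zunporve

Doreve: *yanpurveo > yonpurveo > yonpurve > yonporve > zonporve > zunporve  (by vowel merger, apocope, pre-rhotic lowering, unconditioned shift, pre-nasal raising)
Only 'zunporve' matches the regular Doreve development of *yanpurveo.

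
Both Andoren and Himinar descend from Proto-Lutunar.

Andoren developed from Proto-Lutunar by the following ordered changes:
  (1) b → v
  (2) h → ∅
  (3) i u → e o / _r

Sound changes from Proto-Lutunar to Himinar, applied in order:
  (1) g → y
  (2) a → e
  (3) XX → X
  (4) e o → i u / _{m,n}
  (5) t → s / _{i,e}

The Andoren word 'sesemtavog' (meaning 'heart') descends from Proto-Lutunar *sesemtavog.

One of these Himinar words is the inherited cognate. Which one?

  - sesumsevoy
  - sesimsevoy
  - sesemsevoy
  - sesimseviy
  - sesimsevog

Himinar: start from *sesemtavog.
  rule 1 (unconditioned shift): sesemtavog → sesemtavoy
  rule 2 (vowel merger): sesemtavoy → sesemtevoy
  rule 3: no change — sesemtevoy
  rule 4 (pre-nasal raising): sesemtevoy → sesimtevoy
  rule 5 (palatalisation): sesimtevoy → sesimsevoy
  ⇒ Himinar sesimsevoy
Only 'sesimsevoy' matches the regular Himinar development of *sesemtavog.

sesimsevoy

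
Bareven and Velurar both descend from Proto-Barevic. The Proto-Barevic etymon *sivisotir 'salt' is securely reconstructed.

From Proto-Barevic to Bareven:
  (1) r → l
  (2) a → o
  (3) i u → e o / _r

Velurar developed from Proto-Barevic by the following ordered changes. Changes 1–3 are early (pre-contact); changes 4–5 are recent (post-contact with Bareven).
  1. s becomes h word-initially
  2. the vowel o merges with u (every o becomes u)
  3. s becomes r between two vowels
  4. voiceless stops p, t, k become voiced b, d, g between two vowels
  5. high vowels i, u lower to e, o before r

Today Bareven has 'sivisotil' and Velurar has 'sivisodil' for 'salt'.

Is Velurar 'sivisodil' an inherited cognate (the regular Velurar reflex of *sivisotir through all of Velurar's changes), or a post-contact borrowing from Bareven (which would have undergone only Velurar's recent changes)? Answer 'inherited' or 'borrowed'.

borrowed

If inherited, *sivisotir would pass through all of Velurar's changes:
Velurar: start from *sivisotir.
  rule 1 (debuccalisation): sivisotir → hivisotir
  rule 2 (vowel merger): hivisotir → hivisutir
  rule 3 (rhotacism): hivisutir → hivirutir
  rule 4 (intervocalic voicing): hivirutir → hivirudir
  rule 5 (pre-rhotic lowering): hivirudir → hiveruder
  ⇒ Velurar hiveruder
If borrowed from Bareven 'sivisotil' after the early changes, it would undergo only the recent ones:
  rule 4 (intervocalic voicing): sivisotil → sivisodil
  rule 5 (pre-rhotic lowering): no change (sivisodil)
  ⇒ as a loan: sivisodil
Velurar 'sivisodil' matches the loan outcome 'sivisodil', not the inherited 'hiveruder' — it skipped the early Velurar changes, so it was borrowed from Bareven.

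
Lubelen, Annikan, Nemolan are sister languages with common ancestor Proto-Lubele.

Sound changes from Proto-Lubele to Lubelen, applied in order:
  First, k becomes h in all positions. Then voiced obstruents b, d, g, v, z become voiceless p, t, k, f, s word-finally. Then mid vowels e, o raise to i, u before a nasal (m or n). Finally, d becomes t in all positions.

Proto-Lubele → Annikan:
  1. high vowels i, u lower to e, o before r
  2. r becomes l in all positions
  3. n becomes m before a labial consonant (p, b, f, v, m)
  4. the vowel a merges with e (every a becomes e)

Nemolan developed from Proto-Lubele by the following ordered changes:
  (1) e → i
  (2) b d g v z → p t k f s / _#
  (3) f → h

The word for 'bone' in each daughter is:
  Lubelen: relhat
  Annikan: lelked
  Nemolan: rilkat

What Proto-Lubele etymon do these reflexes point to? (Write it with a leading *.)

Position 1: Lubelen has r, Annikan has l, Nemolan has r. Lubelen preserves r here (none of its changes turn any other segment into r), so the proto-segment is *r.
Position 4: Lubelen has h, Annikan has k, Nemolan has k. Annikan preserves k here (none of its changes turn any other segment into k), so the proto-segment is *k.
Verify the candidate proto-form against each daughter:
Lubelen: start from *relkad.
  rule 1 (unconditioned shift): relkad → relhad
  rule 2 (final devoicing): relhad → relhat
  rule 3: no change — relhat
  rule 4: no change — relhat
  ⇒ Lubelen relhat
Annikan: *relkad > lelkad > lelked  (by unconditioned shift, vowel merger)
Nemolan: start from *relkad.
  rule 1 (vowel merger): relkad → rilkad
  rule 2 (final devoicing): rilkad → rilkat
  rule 3: no change — rilkat
  ⇒ Nemolan rilkat
No other proto-form is consistent with every reflex, so the reconstruction is *relkad.

*relkad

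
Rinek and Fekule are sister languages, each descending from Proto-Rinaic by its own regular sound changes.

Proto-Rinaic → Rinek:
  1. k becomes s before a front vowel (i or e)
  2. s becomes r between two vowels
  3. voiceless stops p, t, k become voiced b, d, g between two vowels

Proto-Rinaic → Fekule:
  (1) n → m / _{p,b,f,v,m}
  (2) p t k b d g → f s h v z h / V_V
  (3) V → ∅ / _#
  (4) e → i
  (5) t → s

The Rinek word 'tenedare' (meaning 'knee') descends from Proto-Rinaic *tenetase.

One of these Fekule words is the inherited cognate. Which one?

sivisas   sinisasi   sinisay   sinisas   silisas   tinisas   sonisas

sinisas

Fekule: *tenetase
  tenetase (rule 1 does not apply)
  tenetase → tenesase   [intervocalic lenition]
  tenesase → tenesas   [apocope]
  tenesas → tinisas   [vowel merger]
  tinisas → sinisas   [unconditioned shift]
  giving Fekule sinisas.
Only 'sinisas' matches the regular Fekule development of *tenetase.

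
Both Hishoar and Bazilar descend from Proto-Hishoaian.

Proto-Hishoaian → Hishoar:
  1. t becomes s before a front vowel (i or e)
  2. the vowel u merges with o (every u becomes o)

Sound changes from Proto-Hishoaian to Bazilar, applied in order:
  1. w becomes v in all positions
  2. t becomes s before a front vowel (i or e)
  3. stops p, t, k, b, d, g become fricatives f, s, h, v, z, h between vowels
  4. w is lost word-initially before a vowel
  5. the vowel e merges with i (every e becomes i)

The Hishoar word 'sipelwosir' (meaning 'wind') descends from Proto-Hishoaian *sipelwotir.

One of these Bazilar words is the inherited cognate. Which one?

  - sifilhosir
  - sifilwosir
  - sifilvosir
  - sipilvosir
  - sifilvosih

Bazilar: *sipelwotir
  sipelwotir → sipelvotir   [unconditioned shift]
  sipelvotir → sipelvosir   [palatalisation]
  sipelvosir → sifelvosir   [intervocalic lenition]
  sifelvosir (rule 4 does not apply)
  sifelvosir → sifilvosir   [vowel merger]
  giving Bazilar sifilvosir.
The other candidates each miss or misapply at least one Bazilar change.

sifilvosir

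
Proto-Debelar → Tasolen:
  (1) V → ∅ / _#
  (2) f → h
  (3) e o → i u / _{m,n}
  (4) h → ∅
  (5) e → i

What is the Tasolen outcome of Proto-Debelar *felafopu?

Tasolen: start from *felafopu.
  rule 1 (apocope): felafopu → felafop
  rule 2 (unconditioned shift): felafop → helahop
  rule 3: no change — helahop
  rule 4 (h-loss): helahop → elaop
  rule 5 (vowel merger): elaop → ilaop
  ⇒ Tasolen ilaop

ilaop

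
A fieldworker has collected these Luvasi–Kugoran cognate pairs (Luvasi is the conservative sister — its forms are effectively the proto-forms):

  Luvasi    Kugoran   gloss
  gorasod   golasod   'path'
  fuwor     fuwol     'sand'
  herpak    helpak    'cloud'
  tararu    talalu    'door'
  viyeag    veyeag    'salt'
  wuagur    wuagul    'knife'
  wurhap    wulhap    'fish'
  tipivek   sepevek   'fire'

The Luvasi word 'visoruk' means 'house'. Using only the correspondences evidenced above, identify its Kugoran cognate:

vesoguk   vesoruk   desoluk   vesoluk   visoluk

vesoluk

viyeag ~ veyeag — Luvasi i corresponds to Kugoran e after a consonant, before a consonant other than r, m, n, p, b, f, v.
tararu ~ talalu — Luvasi r corresponds to Kugoran l between vowels (before a back vowel).
Applying these to Luvasi 'visoruk':
  visoruk → vesoruk   (i→e after a consonant, before a consonant other than r, m, n, p, b, f, v)
  vesoruk → vesoluk   (r→l between vowels (before a back vowel))
So the Kugoran cognate is 'vesoluk'.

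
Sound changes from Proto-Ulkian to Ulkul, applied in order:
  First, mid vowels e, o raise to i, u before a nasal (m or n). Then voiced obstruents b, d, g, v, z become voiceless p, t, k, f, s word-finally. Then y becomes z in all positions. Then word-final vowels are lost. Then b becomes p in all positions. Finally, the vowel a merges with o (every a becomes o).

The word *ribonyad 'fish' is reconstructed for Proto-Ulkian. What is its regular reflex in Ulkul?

Ulkul: *ribonyad
  ribonyad → ribunyad   [pre-nasal raising]
  ribunyad → ribunyat   [final devoicing]
  ribunyat → ribunzat   [unconditioned shift]
  ribunzat (rule 4 does not apply)
  ribunzat → ripunzat   [unconditioned shift]
  ripunzat → ripunzot   [vowel merger]
  giving Ulkul ripunzot.

ripunzot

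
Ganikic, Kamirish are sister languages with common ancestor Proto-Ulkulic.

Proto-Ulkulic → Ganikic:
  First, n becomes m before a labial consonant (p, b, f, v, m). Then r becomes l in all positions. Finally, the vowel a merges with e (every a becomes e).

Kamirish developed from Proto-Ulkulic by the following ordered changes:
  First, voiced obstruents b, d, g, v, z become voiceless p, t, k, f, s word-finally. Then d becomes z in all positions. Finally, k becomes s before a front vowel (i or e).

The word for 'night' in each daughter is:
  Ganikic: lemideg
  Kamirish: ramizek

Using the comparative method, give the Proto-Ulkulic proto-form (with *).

Position 1: Ganikic has l, Kamirish has r. Kamirish preserves r here (none of its changes turn any other segment into r), so the proto-segment is *r.
Position 7: Ganikic has g, Kamirish has k. Ganikic preserves g here (none of its changes turn any other segment into g), so the proto-segment is *g.
Verify the candidate proto-form against each daughter:
Ganikic: *ramideg
  ramideg (rule 1 does not apply)
  ramideg → lamideg   [unconditioned shift]
  lamideg → lemideg   [vowel merger]
  giving Ganikic lemideg.
Kamirish: *ramideg > ramidek > ramizek  (by final devoicing, unconditioned shift)
No other proto-form is consistent with every reflex, so the reconstruction is *ramideg.

*ramideg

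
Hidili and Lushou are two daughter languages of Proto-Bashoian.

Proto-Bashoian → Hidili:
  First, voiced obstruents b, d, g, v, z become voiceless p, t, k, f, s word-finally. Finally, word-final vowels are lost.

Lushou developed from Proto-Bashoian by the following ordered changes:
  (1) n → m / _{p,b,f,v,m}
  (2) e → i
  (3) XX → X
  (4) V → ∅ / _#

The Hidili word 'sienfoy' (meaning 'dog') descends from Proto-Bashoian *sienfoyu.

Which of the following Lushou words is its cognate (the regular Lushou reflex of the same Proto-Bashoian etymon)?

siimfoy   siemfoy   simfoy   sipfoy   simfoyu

Lushou: *sienfoyu
  sienfoyu → siemfoyu   [nasal place assimilation]
  siemfoyu → siimfoyu   [vowel merger]
  siimfoyu → simfoyu   [degemination]
  simfoyu → simfoy   [apocope]
  giving Lushou simfoy.
Among the options, 'simfoy' alone shows every Lushou change applied in order.

simfoy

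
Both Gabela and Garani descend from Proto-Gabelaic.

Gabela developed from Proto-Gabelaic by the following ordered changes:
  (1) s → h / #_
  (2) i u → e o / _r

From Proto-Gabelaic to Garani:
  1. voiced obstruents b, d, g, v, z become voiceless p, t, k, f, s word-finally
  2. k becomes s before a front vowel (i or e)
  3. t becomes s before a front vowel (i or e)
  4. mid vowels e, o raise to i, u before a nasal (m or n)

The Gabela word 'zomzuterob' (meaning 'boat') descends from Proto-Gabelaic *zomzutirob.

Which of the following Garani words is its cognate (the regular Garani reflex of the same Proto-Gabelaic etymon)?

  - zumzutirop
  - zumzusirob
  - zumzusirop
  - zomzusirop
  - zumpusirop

Garani: *zomzutirob > zomzutirop > zomzusirop > zumzusirop  (by final devoicing, palatalisation, pre-nasal raising)
Among the options, 'zumzusirop' alone shows every Garani change applied in order.

zumzusirop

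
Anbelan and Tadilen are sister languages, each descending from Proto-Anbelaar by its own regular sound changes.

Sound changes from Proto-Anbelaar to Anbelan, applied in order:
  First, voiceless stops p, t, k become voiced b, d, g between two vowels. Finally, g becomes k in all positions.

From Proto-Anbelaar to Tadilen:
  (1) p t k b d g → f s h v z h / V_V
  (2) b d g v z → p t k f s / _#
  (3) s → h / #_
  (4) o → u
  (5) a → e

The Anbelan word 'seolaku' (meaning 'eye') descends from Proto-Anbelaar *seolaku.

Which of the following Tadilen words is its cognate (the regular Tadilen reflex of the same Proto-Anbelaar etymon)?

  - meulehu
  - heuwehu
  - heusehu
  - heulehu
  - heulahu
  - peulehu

heulehu

Tadilen: *seolaku > seolahu > heolahu > heulahu > heulehu  (by intervocalic lenition, debuccalisation, vowel merger, vowel merger)
Among the options, 'heulehu' alone shows every Tadilen change applied in order.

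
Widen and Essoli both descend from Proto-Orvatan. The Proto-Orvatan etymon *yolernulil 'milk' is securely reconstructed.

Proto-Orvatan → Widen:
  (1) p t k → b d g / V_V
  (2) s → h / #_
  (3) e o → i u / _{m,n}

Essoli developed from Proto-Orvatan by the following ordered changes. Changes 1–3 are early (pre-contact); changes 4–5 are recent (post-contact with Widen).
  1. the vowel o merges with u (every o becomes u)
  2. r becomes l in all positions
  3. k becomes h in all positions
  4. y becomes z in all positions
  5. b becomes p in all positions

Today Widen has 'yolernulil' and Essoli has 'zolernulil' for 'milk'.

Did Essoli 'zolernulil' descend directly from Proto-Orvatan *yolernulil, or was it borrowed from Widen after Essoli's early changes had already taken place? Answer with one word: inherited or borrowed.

If inherited, *yolernulil would pass through all of Essoli's changes:
Essoli: start from *yolernulil.
  rule 1 (vowel merger): yolernulil → yulernulil
  rule 2 (unconditioned shift): yulernulil → yulelnulil
  rule 3: no change — yulelnulil
  rule 4 (unconditioned shift): yulelnulil → zulelnulil
  rule 5: no change — zulelnulil
  ⇒ Essoli zulelnulil
If borrowed from Widen 'yolernulil' after the early changes, it would undergo only the recent ones:
  rule 4 (unconditioned shift): yolernulil → zolernulil
  rule 5 (unconditioned shift): no change (zolernulil)
  ⇒ as a loan: zolernulil
Essoli 'zolernulil' matches the loan outcome 'zolernulil', not the inherited 'zulelnulil' — it skipped the early Essoli changes, so it was borrowed from Widen.

borrowed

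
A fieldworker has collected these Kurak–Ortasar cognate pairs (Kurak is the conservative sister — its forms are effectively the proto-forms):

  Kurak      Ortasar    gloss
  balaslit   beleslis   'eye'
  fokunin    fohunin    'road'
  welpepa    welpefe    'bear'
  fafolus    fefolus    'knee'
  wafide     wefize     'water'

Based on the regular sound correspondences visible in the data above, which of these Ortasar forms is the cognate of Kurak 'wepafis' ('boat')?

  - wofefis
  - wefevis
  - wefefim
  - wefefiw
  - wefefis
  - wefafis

welpepa ~ welpefe — Kurak p corresponds to Ortasar f between vowels (before a back vowel).
fafolus ~ fefolus, wafide ~ wefize — Kurak a corresponds to Ortasar e after a consonant, before a labial obstruent.
Applying these to Kurak 'wepafis':
  wepafis → wefafis   (p→f between vowels (before a back vowel))
  wefafis → wefefis   (a→e after a consonant, before a labial obstruent)
So the Ortasar cognate is 'wefefis'.

wefefis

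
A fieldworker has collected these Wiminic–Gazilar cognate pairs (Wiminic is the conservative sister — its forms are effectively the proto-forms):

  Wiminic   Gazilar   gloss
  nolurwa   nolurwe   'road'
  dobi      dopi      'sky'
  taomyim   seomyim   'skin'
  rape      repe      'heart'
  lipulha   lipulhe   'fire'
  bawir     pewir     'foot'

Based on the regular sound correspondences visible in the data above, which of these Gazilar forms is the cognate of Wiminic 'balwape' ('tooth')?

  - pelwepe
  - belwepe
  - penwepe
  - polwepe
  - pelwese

pelwepe

bawir ~ pewir — Wiminic b corresponds to Gazilar p word-initially before a back vowel.
bawir ~ pewir — Wiminic a corresponds to Gazilar e after a consonant, before a consonant other than r, m, n, p, b, f, v.
rape ~ repe — Wiminic a corresponds to Gazilar e after a consonant, before a labial obstruent.
Applying these to Wiminic 'balwape':
  balwape → palwape   (b→p word-initially before a back vowel)
  palwape → pelwape   (a→e after a consonant, before a consonant other than r, m, n, p, b, f, v)
  pelwape → pelwepe   (a→e after a consonant, before a labial obstruent)
So the Gazilar cognate is 'pelwepe'.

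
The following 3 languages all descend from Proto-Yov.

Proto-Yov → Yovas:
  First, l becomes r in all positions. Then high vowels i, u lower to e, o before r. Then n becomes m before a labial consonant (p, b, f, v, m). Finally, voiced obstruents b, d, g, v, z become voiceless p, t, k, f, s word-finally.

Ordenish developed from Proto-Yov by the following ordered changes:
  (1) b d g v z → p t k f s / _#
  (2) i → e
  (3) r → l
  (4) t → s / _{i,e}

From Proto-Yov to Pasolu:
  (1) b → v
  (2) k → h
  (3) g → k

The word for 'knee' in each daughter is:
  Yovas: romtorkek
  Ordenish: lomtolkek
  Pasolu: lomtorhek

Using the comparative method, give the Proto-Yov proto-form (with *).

Position 7: Yovas has k, Ordenish has k, Pasolu has h. Taking the neighbouring segments as reconstructed: Yovas k can only go back to *k; Ordenish k can only go back to *k; Pasolu h could go back to *k or *h — the one source consistent with every daughter is *k.
Position 9: Yovas has k, Ordenish has k, Pasolu has k. In Pasolu, k can only continue *g, so the proto-segment is *g.
Continuing position by position gives *lomtorkeg; check it forward:
Yovas: start from *lomtorkeg.
  rule 1 (unconditioned shift): lomtorkeg → romtorkeg
  rule 2: no change — romtorkeg
  rule 3: no change — romtorkeg
  rule 4 (final devoicing): romtorkeg → romtorkek
  ⇒ Yovas romtorkek
Ordenish: start from *lomtorkeg.
  rule 1 (final devoicing): lomtorkeg → lomtorkek
  rule 2: no change — lomtorkek
  rule 3 (unconditioned shift): lomtorkek → lomtolkek
  rule 4: no change — lomtolkek
  ⇒ Ordenish lomtolkek
Pasolu: *lomtorkeg
  lomtorkeg (rule 1 does not apply)
  lomtorkeg → lomtorheg   [unconditioned shift]
  lomtorheg → lomtorhek   [unconditioned shift]
  giving Pasolu lomtorhek.
No other proto-form is consistent with every reflex, so the reconstruction is *lomtorkeg.

*lomtorkeg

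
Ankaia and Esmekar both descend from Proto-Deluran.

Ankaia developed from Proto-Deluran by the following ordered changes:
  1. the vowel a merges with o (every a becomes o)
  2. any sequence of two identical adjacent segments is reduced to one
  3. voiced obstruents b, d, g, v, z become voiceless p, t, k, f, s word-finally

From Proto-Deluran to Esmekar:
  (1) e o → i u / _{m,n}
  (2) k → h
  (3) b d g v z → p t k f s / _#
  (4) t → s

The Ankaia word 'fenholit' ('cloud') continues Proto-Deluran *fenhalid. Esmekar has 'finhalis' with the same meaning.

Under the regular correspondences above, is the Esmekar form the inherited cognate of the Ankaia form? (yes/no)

Derive the expected Esmekar reflex of *fenhalid:
Esmekar: *fenhalid
  fenhalid → finhalid   [pre-nasal raising]
  finhalid (rule 2 does not apply)
  finhalid → finhalit   [final devoicing]
  finhalit → finhalis   [unconditioned shift]
  giving Esmekar finhalis.
Esmekar 'finhalis' matches the regular reflex exactly, so the pair is cognate.

yes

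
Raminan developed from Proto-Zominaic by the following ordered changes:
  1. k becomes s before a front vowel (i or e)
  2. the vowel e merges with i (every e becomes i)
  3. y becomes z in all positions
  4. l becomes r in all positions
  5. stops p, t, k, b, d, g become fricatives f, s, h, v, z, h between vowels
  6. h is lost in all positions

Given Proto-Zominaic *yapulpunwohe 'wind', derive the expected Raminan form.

Raminan: *yapulpunwohe
  yapulpunwohe (rule 1 does not apply)
  yapulpunwohe → yapulpunwohi   [vowel merger]
  yapulpunwohi → zapulpunwohi   [unconditioned shift]
  zapulpunwohi → zapurpunwohi   [unconditioned shift]
  zapurpunwohi → zafurpunwohi   [intervocalic lenition]
  zafurpunwohi → zafurpunwoi   [h-loss]
  giving Raminan zafurpunwoi.

zafurpunwoi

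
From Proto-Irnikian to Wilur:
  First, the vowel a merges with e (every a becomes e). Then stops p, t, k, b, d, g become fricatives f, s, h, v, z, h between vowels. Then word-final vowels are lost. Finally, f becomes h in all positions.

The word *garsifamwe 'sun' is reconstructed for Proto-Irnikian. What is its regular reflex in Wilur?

gersihemw

Wilur: *garsifamwe
  garsifamwe → gersifemwe   [vowel merger]
  gersifemwe (rule 2 does not apply)
  gersifemwe → gersifemw   [apocope]
  gersifemw → gersihemw   [unconditioned shift]
  giving Wilur gersihemw.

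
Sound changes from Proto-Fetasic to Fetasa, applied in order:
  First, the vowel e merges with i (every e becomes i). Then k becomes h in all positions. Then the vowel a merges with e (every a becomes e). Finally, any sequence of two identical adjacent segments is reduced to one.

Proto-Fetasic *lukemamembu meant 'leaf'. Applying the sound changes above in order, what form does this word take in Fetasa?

Fetasa: *lukemamembu
  lukemamembu → lukimamimbu   [vowel merger]
  lukimamimbu → luhimamimbu   [unconditioned shift]
  luhimamimbu → luhimemimbu   [vowel merger]
  luhimemimbu (rule 4 does not apply)
  giving Fetasa luhimemimbu.

luhimemimbu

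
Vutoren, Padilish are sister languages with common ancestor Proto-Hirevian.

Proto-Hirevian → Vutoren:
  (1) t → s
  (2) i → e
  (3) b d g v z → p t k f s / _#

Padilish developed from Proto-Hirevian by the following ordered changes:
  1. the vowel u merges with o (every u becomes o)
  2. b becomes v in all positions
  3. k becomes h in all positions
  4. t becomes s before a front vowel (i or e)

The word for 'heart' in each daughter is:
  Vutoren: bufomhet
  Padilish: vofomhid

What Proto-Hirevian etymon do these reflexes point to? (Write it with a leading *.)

Position 2: Vutoren has u, Padilish has o. Vutoren preserves u here (none of its changes turn any other segment into u), so the proto-segment is *u.
Position 7: Vutoren has e, Padilish has i. Padilish preserves i here (none of its changes turn any other segment into i), so the proto-segment is *i.
Verify the candidate proto-form against each daughter:
Vutoren: *bufomhid
  bufomhid (rule 1 does not apply)
  bufomhid → bufomhed   [vowel merger]
  bufomhed → bufomhet   [final devoicing]
  giving Vutoren bufomhet.
Padilish: *bufomhid > bofomhid > vofomhid  (by vowel merger, unconditioned shift)
No other proto-form is consistent with every reflex, so the reconstruction is *bufomhid.

*bufomhid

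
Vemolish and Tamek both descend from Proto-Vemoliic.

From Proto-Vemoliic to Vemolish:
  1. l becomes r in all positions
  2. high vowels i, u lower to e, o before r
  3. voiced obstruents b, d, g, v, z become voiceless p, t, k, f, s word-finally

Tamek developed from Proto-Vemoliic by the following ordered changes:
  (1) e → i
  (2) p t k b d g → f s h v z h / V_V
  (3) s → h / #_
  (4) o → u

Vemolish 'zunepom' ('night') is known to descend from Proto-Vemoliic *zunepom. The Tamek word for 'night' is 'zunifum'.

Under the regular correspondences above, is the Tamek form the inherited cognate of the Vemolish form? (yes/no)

yes

Derive the expected Tamek reflex of *zunepom:
Tamek: *zunepom > zunipom > zunifom > zunifum  (by vowel merger, intervocalic lenition, vowel merger)
Tamek 'zunifum' matches the regular reflex exactly, so the pair is cognate.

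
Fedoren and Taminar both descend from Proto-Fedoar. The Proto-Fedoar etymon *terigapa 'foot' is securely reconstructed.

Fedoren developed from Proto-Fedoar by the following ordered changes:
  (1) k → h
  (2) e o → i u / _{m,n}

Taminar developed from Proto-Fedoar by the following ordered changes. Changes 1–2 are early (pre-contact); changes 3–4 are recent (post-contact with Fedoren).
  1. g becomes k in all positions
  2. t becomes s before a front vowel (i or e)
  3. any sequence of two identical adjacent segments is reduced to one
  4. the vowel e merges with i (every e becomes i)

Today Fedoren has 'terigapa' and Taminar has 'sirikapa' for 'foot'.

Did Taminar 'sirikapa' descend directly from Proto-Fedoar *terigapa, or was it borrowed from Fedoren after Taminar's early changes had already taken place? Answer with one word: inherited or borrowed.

inherited

If inherited, *terigapa would pass through all of Taminar's changes:
Taminar: *terigapa
  terigapa → terikapa   [unconditioned shift]
  terikapa → serikapa   [palatalisation]
  serikapa (rule 3 does not apply)
  serikapa → sirikapa   [vowel merger]
  giving Taminar sirikapa.
If borrowed from Fedoren 'terigapa' after the early changes, it would undergo only the recent ones:
  rule 3 (degemination): no change (terigapa)
  rule 4 (vowel merger): terigapa → tirigapa
  ⇒ as a loan: tirigapa
Taminar 'sirikapa' matches the inherited outcome exactly, so it is an inherited cognate, not a loan.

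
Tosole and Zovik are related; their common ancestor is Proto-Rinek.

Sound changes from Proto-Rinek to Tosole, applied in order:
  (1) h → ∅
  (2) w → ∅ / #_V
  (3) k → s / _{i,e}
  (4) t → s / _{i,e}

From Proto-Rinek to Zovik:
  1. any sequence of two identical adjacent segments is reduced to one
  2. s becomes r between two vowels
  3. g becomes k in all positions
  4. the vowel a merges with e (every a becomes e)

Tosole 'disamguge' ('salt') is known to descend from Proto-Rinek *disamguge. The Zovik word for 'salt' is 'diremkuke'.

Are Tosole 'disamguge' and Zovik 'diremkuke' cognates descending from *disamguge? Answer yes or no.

Derive the expected Zovik reflex of *disamguge:
Zovik: *disamguge > diramguge > diramkuke > diremkuke  (by rhotacism, unconditioned shift, vowel merger)
Zovik 'diremkuke' matches the regular reflex exactly, so the pair is cognate.

yes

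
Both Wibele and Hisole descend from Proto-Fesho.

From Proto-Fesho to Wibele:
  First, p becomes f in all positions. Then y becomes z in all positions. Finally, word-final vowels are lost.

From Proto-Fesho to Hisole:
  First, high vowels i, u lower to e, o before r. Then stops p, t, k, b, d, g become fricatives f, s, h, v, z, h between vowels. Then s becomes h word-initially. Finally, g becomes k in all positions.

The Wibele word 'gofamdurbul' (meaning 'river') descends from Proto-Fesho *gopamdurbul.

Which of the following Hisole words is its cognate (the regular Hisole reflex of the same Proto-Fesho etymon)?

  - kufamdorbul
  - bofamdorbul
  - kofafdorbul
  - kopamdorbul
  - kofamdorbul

kofamdorbul

Hisole: *gopamdurbul > gopamdorbul > gofamdorbul > kofamdorbul  (by pre-rhotic lowering, intervocalic lenition, unconditioned shift)
Among the options, 'kofamdorbul' alone shows every Hisole change applied in order.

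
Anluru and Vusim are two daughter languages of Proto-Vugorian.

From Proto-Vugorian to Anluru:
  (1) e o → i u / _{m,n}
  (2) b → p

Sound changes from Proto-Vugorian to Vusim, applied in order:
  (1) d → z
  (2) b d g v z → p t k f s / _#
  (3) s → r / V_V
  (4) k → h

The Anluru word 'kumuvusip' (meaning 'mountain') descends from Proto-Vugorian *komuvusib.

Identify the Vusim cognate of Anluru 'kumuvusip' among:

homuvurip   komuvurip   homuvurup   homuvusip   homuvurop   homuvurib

homuvurip

Vusim: *komuvusib > komuvusip > komuvurip > homuvurip  (by final devoicing, rhotacism, unconditioned shift)
Only 'homuvurip' matches the regular Vusim development of *komuvusib.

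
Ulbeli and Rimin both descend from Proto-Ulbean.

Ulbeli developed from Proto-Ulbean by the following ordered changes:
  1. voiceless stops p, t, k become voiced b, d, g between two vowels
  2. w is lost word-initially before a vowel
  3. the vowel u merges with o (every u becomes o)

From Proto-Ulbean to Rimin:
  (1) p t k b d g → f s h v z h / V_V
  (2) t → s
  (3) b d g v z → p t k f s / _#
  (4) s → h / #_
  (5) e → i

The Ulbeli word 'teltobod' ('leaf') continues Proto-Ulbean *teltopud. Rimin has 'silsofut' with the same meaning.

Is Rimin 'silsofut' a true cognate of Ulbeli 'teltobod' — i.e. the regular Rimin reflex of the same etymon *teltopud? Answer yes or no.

Derive the expected Rimin reflex of *teltopud:
Rimin: start from *teltopud.
  rule 1 (intervocalic lenition): teltopud → teltofud
  rule 2 (unconditioned shift): teltofud → selsofud
  rule 3 (final devoicing): selsofud → selsofut
  rule 4 (debuccalisation): selsofut → helsofut
  rule 5 (vowel merger): helsofut → hilsofut
  ⇒ Rimin hilsofut
The regular Rimin reflex would be 'hilsofut', but the attested form is 'silsofut'. The correspondence is irregular, so they are not cognates (the Rimin form has a different source).

no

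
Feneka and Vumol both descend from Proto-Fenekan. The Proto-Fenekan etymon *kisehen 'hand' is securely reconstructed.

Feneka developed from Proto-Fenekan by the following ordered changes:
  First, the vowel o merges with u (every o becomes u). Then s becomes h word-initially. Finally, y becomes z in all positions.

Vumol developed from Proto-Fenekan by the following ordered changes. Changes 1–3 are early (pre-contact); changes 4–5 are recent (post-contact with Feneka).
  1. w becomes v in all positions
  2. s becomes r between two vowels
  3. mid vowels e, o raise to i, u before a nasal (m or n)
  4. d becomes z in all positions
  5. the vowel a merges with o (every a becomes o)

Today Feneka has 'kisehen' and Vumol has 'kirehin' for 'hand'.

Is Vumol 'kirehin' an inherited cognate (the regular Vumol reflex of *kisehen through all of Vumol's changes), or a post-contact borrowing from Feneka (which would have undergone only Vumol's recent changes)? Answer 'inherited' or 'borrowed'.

inherited

If inherited, *kisehen would pass through all of Vumol's changes:
Vumol: *kisehen
  kisehen (rule 1 does not apply)
  kisehen → kirehen   [rhotacism]
  kirehen → kirehin   [pre-nasal raising]
  kirehin (rule 4 does not apply)
  kirehin (rule 5 does not apply)
  giving Vumol kirehin.
If borrowed from Feneka 'kisehen' after the early changes, it would undergo only the recent ones:
  rule 4 (unconditioned shift): no change (kisehen)
  rule 5 (vowel merger): no change (kisehen)
  ⇒ as a loan: kisehen
Vumol 'kirehin' matches the inherited outcome exactly, so it is an inherited cognate, not a loan.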